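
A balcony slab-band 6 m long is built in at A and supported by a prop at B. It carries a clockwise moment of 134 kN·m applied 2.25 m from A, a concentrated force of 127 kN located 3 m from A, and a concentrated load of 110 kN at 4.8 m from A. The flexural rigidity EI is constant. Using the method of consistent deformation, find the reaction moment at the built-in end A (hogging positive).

Release the roller at B. Primary structure: cantilever fixed at A.
Deflection at B on the released cantilever, summing each load's contribution:
  clockwise couple 134 at a = 2.25: M₀a(2L − a)/(2EI) = 1470/EI
  point load 127 at a = 3: Pa²(3L − a)/(6EI) = 2858/EI
  point load 110 at a = 4.8: Pa²(3L − a)/(6EI) = 5576/EI
  δ_0 = 9903/EI
Tip deflection under a unit load at B: L³/(3EI) = 72/EI.
Compatibility at B: δ_0 − R_B·δ_{BB} = 0, so R_B = 9903/72 = 137.5 kN.
Moment equilibrium about A: M_A = Σ(load moments about A) − R_B·L = 1043 − 137.5×6 = 217.8 kN·m.

M_A = 217.8 kN·m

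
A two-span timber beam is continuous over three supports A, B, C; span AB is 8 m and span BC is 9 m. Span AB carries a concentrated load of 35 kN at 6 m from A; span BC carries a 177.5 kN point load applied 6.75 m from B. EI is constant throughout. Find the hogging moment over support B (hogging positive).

M_B = 120.7 kN·m

Release continuity at B by inserting a hinge; the redundant is the internal moment M_B. The primary structure is two simply-supported spans AB and BC.
End slopes at the hinge B, treating each span as simply supported:
  span AB: point load 35 at a = 6: Pab(L + a)/(6LEI) = 122.5/EI
  span BC: point load 177.5 at a = 6.75: Pab(L + b)/(6LEI) = 561.6/EI
  relative rotation θ_0 = (122.5 + 561.6)/EI = 684.1/EI
A unit hogging moment at B produces rotation L₁/(3EI) + L₂/(3EI) = 5.667/EI.
Slope continuity at B: θ_0 = M_B·5.667/EI, so M_B = 684.1/5.667 = 120.7 kN·m (hogging).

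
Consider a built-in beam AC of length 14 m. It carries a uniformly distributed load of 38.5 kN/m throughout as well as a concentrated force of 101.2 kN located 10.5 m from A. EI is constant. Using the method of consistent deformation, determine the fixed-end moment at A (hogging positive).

Take the two fixed-end moments M_A, M_C as redundants; the released structure is the simple span AC.
On the primary (simply-supported) span, the end slopes from the loading are:
  at A: UDL 38.5: wL³/(24EI) = 4402/EI
  at C: UDL 38.5: wL³/(24EI) = 4402/EI
  at A: point load 101.2 at a = 10.5: Pab(L + b)/(6LEI) = 774.8/EI
  at C: point load 101.2 at a = 10.5: Pab(L + a)/(6LEI) = 1085/EI
  θ_A0 = 5177/EI,  θ_C0 = 5487/EI
Flexibility coefficients: a unit moment at one end gives L/(3EI) there and L/(6EI) at the far end, so f₁₁ = f₂₂ = 4.667/EI and f₁₂ = f₂₁ = 2.333/EI.
Compatibility — zero rotation at each built-in end:
  4.667 M_A + 2.333 M_C = 5177
  2.333 M_A + 4.667 M_C = 5487
Solving the pair gives M_A = 695.2 kN·m and M_C = 828.1 kN·m (hogging).

M_A = 695.2 kN·m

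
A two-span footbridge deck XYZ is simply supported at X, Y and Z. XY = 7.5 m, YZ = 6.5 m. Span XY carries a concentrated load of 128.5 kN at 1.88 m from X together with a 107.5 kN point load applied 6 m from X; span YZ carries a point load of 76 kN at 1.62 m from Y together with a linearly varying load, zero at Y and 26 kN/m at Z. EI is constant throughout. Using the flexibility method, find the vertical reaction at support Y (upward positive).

R_Y = 258 kN

Take M_Y as the redundant. Released structure: two simple spans XY and YZ with a hinge at Y.
Discontinuity in slope at Y on the released structure — sum the simple-span end rotations:
  span XY: point load 128.5 at a = 1.88: Pab(L + a)/(6LEI) = 283/EI
  span XY: point load 107.5 at a = 6: Pab(L + a)/(6LEI) = 290.2/EI
  span YZ: point load 76 at a = 1.62: Pab(L + b)/(6LEI) = 175.3/EI
  span YZ: triangular load, peak 26: 7w₀L³/(360EI) = 138.8/EI
  relative rotation θ_0 = (573.3 + 314.2)/EI = 887.4/EI
A unit hogging moment at Y produces rotation L₁/(3EI) + L₂/(3EI) = 4.667/EI.
Compatibility: M_Y·(L₁+L₂)/(3EI) = θ_0, giving M_Y = 190.2 kN·m (hogging).
Span XY, ΣM about X with M_Y applied at Y: R_Y^{XY}·7.5 = 886.6 + 190.2, so R_Y^{XY} = 143.6 kN and R_X = 236 − 143.6 = 92.43 kN.
Span YZ, ΣM about Z: R_Y^{YZ}·6.5 = 554 + 190.2, so R_Y^{YZ} = 114.5 kN and R_Z = 160.5 − 114.5 = 46.02 kN.
R_Y = 143.6 + 114.5 = 258 kN.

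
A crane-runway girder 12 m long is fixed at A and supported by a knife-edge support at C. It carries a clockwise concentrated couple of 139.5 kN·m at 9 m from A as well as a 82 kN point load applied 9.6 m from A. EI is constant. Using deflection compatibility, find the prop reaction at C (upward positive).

R_C = 74.08 kN

Take the reaction at C as the redundant and release it; the primary structure is a cantilever fixed at A.
Deflection at C on the released cantilever, summing each load's contribution:
  clockwise couple 139.5 at a = 9: M₀a(2L − a)/(2EI) = 9416/EI
  point load 82 at a = 9.6: Pa²(3L − a)/(6EI) = 33251/EI
  δ_0 = 42668/EI
Tip deflection under a unit load at C: L³/(3EI) = 576/EI.
Compatibility at C: δ_0 − R_C·δ_{CC} = 0, so R_C = 42668/576 = 74.08 kN.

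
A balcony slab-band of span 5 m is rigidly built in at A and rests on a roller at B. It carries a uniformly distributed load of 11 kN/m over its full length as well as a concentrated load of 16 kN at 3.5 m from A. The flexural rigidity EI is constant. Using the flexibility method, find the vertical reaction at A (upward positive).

Choose R_B as the redundant. The primary structure is the cantilever fixed at A.
Downward deflection at the released point B due to the loads:
  UDL 11: wL⁴/(8EI) = 859.4/EI
  point load 16 at a = 3.5: Pa²(3L − a)/(6EI) = 375.7/EI
  δ_0 = 1235/EI
Flexibility coefficient — unit upward force at B: δ_{BB} = L³/(3EI) = 41.67/EI.
Compatibility at B: δ_0 − R_B·δ_{BB} = 0, so R_B = 1235/41.67 = 29.64 kN.
Vertical equilibrium: R_A = ΣP − R_B = 71 − 29.64 = 41.36 kN.

R_A = 41.36 kN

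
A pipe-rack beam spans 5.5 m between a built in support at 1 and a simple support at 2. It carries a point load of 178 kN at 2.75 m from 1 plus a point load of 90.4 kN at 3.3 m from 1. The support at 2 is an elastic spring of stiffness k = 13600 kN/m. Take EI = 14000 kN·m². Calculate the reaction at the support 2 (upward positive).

Remove the prop at 2; the released (primary) structure is a cantilever built in at 1.
Deflection at 2 on the released cantilever, summing each load's contribution:
  point load 178 at a = 2.75: Pa²(3L − a)/(6EI) = 3085/EI
  point load 90.4 at a = 3.3: Pa²(3L − a)/(6EI) = 2166/EI
  δ_0 = 5251/EI
Flexibility coefficient — unit upward force at 2: δ_{22} = L³/(3EI) = 55.46/EI.
With EI = 14000 kN·m²: δ_0 = 0.37505 m and δ_{22} = 0.003961 m/kN.
Compatibility — the spring shortens by R_2/k under the reaction it provides: δ_0 − R_2·δ_{22} = R_2/k. With 1/k = 0.000074 m/kN, R_2 = δ_0 / (δ_{22} + 1/k) = 0.37505 / (0.003961 + 0.000074) = 92.95 kN.

R_2 = 92.95 kN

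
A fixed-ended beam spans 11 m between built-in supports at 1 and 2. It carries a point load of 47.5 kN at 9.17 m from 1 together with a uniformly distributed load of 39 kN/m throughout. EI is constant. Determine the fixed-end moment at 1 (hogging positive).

Release both end moments; the primary structure is a simply-supported span 12 with redundants M_1 and M_2.
On the primary (simply-supported) span, the end slopes from the loading are:
  at 1: point load 47.5 at a = 9.17: Pab(L + b)/(6LEI) = 155/EI
  at 2: point load 47.5 at a = 9.17: Pab(L + a)/(6LEI) = 243.6/EI
  at 1: UDL 39: wL³/(24EI) = 2163/EI
  at 2: UDL 39: wL³/(24EI) = 2163/EI
  θ_10 = 2318/EI,  θ_20 = 2406/EI
Flexibility coefficients: a unit moment at one end gives L/(3EI) there and L/(6EI) at the far end, so f₁₁ = f₂₂ = 3.667/EI and f₁₂ = f₂₁ = 1.833/EI.
Compatibility — zero rotation at each built-in end:
  3.667 M_1 + 1.833 M_2 = 2318
  1.833 M_1 + 3.667 M_2 = 2406
Solving the pair gives M_1 = 405.3 kN·m and M_2 = 453.7 kN·m (hogging).

M_1 = 405.3 kN·m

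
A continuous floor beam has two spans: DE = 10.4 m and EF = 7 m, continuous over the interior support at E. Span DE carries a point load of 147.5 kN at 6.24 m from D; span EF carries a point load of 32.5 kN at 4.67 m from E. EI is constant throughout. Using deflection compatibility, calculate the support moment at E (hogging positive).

Take M_E as the redundant. Released structure: two simple spans DE and EF with a hinge at E.
End slopes at the hinge E, treating each span as simply supported:
  span DE: point load 147.5 at a = 6.24: Pab(L + a)/(6LEI) = 1021/EI
  span EF: point load 32.5 at a = 4.67: Pab(L + b)/(6LEI) = 78.56/EI
  relative rotation θ_0 = (1021 + 78.56)/EI = 1100/EI
A unit hogging moment at E produces rotation L₁/(3EI) + L₂/(3EI) = 5.8/EI.
Compatibility: M_E·(L₁+L₂)/(3EI) = θ_0, giving M_E = 189.6 kN·m (hogging).

M_E = 189.6 kN·m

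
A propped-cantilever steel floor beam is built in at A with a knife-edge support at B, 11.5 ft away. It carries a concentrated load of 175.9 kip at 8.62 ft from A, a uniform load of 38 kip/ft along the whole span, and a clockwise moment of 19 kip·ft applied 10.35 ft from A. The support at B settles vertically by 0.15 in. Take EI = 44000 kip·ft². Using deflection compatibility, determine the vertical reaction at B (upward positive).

Choose R_B as the redundant. The primary structure is the cantilever fixed at A.
Downward deflection at the released point B due to the loads:
  point load 175.9 at a = 8.62: Pa²(3L − a)/(6EI) = 56376/EI
  UDL 38: wL⁴/(8EI) = 83078/EI
  clockwise couple 19 at a = 10.35: M₀a(2L − a)/(2EI) = 1244/EI
  δ_0 = 140697/EI
Tip deflection under a unit load at B: L³/(3EI) = 507/EI.
With EI = 44000 kip·ft²: δ_0 = 3.1977 ft and δ_{BB} = 0.011522 ft/kip.
Compatibility — the beam at B must follow the support down by 0.0125 ft: δ_0 − R_B·δ_{BB} = 0.0125, so R_B = (3.1977 − 0.0125)/0.011522 = 276.4 kip.

R_B = 276.4 kip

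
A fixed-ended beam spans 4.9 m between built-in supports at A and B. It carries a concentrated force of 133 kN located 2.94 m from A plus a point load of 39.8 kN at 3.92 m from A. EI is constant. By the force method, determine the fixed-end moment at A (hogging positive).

M_A = 68.8 kN·m

Release both end moments; the primary structure is a simply-supported span AB with redundants M_A and M_B.
On the primary (simply-supported) span, the end slopes from the loading are:
  at A: point load 133 at a = 2.94: Pab(L + b)/(6LEI) = 178.8/EI
  at B: point load 133 at a = 2.94: Pab(L + a)/(6LEI) = 204.4/EI
  at A: point load 39.8 at a = 3.92: Pab(L + b)/(6LEI) = 30.58/EI
  at B: point load 39.8 at a = 3.92: Pab(L + a)/(6LEI) = 45.87/EI
  θ_A0 = 209.4/EI,  θ_B0 = 250.2/EI
Flexibility coefficients: a unit moment at one end gives L/(3EI) there and L/(6EI) at the far end, so f₁₁ = f₂₂ = 1.633/EI and f₁₂ = f₂₁ = 0.8167/EI.
Compatibility — zero rotation at each built-in end:
  1.633 M_A + 0.8167 M_B = 209.4
  0.8167 M_A + 1.633 M_B = 250.2
Solving the pair gives M_A = 68.8 kN·m and M_B = 118.8 kN·m (hogging).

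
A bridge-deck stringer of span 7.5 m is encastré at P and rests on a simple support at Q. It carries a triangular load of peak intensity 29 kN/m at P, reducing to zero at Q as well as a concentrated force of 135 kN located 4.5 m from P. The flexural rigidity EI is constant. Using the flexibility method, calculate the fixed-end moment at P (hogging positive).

Remove the prop at Q; the released (primary) structure is a cantilever built in at P.
Primary-structure tip deflection at Q by superposition:
  triangular load, peak 29 at the fixed end: w₀L⁴/(30EI) = 3059/EI
  point load 135 at a = 4.5: Pa²(3L − a)/(6EI) = 8201/EI
  δ_0 = 11260/EI
Tip deflection under a unit load at Q: L³/(3EI) = 140.6/EI.
Compatibility at Q: δ_0 − R_Q·δ_{QQ} = 0, so R_Q = 11260/140.6 = 80.07 kN.
Moment equilibrium about P: M_P = Σ(load moments about P) − R_Q·L = 879.4 − 80.07×7.5 = 278.9 kN·m.

M_P = 278.9 kN·m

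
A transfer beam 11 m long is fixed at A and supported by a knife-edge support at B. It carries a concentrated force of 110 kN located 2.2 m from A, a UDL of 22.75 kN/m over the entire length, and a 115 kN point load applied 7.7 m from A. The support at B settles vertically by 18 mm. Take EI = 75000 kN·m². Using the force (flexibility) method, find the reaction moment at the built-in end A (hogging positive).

Remove the prop at B; the released (primary) structure is a cantilever built in at A.
Deflection at B on the released cantilever, summing each load's contribution:
  point load 110 at a = 2.2: Pa²(3L − a)/(6EI) = 2733/EI
  UDL 22.75: wL⁴/(8EI) = 41635/EI
  point load 115 at a = 7.7: Pa²(3L − a)/(6EI) = 28751/EI
  δ_0 = 73119/EI
Flexibility coefficient — unit upward force at B: δ_{BB} = L³/(3EI) = 443.7/EI.
With EI = 75000 kN·m²: δ_0 = 0.97492 m and δ_{BB} = 0.005916 m/kN.
Compatibility — the beam at B must follow the support down by 0.018 m: δ_0 − R_B·δ_{BB} = 0.018, so R_B = (0.97492 − 0.018)/0.005916 = 161.8 kN.
Moment equilibrium about A: M_A = Σ(load moments about A) − R_B·L = 2504 − 161.8×11 = 724.5 kN·m.

M_A = 724.5 kN·m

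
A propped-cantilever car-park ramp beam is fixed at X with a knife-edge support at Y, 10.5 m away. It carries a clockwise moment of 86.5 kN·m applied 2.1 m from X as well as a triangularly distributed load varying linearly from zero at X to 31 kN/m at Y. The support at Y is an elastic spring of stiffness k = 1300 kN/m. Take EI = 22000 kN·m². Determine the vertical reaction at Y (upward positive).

R_Y = 90.01 kN

Release the roller at Y. Primary structure: cantilever fixed at X.
Free-end deflection of the primary structure under the applied loading (downward +):
  clockwise couple 86.5 at a = 2.1: M₀a(2L − a)/(2EI) = 1717/EI
  triangular load, peak 31 at the free end: 11w₀L⁴/(120EI) = 34541/EI
  δ_0 = 36257/EI
Tip deflection under a unit load at Y: L³/(3EI) = 385.9/EI.
With EI = 22000 kN·m²: δ_0 = 1.6481 m and δ_{YY} = 0.01754 m/kN.
Compatibility — the spring shortens by R_Y/k under the reaction it provides: δ_0 − R_Y·δ_{YY} = R_Y/k. With 1/k = 0.000769 m/kN, R_Y = δ_0 / (δ_{YY} + 1/k) = 1.6481 / (0.01754 + 0.000769) = 90.01 kN.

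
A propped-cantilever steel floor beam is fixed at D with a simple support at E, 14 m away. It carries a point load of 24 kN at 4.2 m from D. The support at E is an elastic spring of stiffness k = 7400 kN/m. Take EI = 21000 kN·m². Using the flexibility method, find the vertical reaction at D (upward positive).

R_D = 21.09 kN

Choose R_E as the redundant. The primary structure is the cantilever fixed at D.
Free-end deflection of the primary structure under the applied loading (downward +):
  point load 24 at a = 4.2: Pa²(3L − a)/(6EI) = 2667/EI
Flexibility coefficient — unit upward force at E: δ_{EE} = L³/(3EI) = 914.7/EI.
With EI = 21000 kN·m²: δ_0 = 0.12701 m and δ_{EE} = 0.043556 m/kN.
Compatibility — the spring shortens by R_E/k under the reaction it provides: δ_0 − R_E·δ_{EE} = R_E/k. With 1/k = 0.000135 m/kN, R_E = δ_0 / (δ_{EE} + 1/k) = 0.12701 / (0.043556 + 0.000135) = 2.907 kN.
Vertical equilibrium: R_D = ΣP − R_E = 24 − 2.907 = 21.09 kN.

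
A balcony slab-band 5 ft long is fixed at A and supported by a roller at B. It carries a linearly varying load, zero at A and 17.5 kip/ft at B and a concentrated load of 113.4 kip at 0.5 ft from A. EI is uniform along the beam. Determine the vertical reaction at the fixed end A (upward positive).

R_A = 131.4 kip

Choose R_B as the redundant. The primary structure is the cantilever fixed at A.
Free-end deflection of the primary structure under the applied loading (downward +):
  triangular load, peak 17.5 at the free end: 11w₀L⁴/(120EI) = 1003/EI
  point load 113.4 at a = 0.5: Pa²(3L − a)/(6EI) = 68.51/EI
  δ_0 = 1071/EI
Flexibility coefficient — unit upward force at B: δ_{BB} = L³/(3EI) = 41.67/EI.
Compatibility at B: δ_0 − R_B·δ_{BB} = 0, so R_B = 1071/41.67 = 25.71 kip.
Vertical equilibrium: R_A = ΣP − R_B = 157.2 − 25.71 = 131.4 kip.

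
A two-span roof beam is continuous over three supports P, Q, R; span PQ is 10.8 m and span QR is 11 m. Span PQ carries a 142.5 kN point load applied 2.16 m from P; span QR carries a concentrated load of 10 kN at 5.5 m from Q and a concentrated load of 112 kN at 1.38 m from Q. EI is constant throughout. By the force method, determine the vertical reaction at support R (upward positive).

R_R = 5.639 kN

Take M_Q as the redundant. Released structure: two simple spans PQ and QR with a hinge at Q.
End slopes at the hinge Q, treating each span as simply supported:
  span PQ: point load 142.5 at a = 2.16: Pab(L + a)/(6LEI) = 531.9/EI
  span QR: point load 10 at a = 5.5: Pab(L + b)/(6LEI) = 75.62/EI
  span QR: point load 112 at a = 1.38: Pab(L + b)/(6LEI) = 464.5/EI
  relative rotation θ_0 = (531.9 + 540.2)/EI = 1072/EI
A unit hogging moment at Q produces rotation L₁/(3EI) + L₂/(3EI) = 7.267/EI.
Slope continuity at Q: θ_0 = M_Q·7.267/EI, so M_Q = 1072/7.267 = 147.5 kN·m (hogging).
Span QR, ΣM about R: R_Q^{QR}·11 = 1132 + 147.5, so R_Q^{QR} = 116.4 kN and R_R = 122 − 116.4 = 5.639 kN.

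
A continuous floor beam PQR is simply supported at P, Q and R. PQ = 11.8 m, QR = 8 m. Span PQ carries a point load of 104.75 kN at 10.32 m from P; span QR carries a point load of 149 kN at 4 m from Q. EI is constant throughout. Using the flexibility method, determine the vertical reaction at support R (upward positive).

R_R = 53.75 kN

Insert a hinge at Q; M_Q is the redundant, and each span becomes simply supported.
Discontinuity in slope at Q on the released structure — sum the simple-span end rotations:
  span PQ: point load 104.75 at a = 10.32: Pab(L + a)/(6LEI) = 499.9/EI
  span QR: point load 149 at a = 4: Pab(L + b)/(6LEI) = 596/EI
  relative rotation θ_0 = (499.9 + 596)/EI = 1096/EI
A unit hogging moment at Q produces rotation L₁/(3EI) + L₂/(3EI) = 6.6/EI.
Slope continuity at Q: θ_0 = M_Q·6.6/EI, so M_Q = 1096/6.6 = 166 kN·m (hogging).
Span QR, ΣM about R: R_Q^{QR}·8 = 596 + 166, so R_Q^{QR} = 95.25 kN and R_R = 149 − 95.25 = 53.75 kN.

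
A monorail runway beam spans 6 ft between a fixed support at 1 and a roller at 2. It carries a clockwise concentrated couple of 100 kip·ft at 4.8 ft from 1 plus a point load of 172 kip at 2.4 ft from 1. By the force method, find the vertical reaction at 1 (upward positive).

Choose R_2 as the redundant. The primary structure is the cantilever fixed at 1.
Deflection at 2 on the released cantilever, summing each load's contribution:
  clockwise couple 100 at a = 4.8: M₀a(2L − a)/(2EI) = 1728/EI
  point load 172 at a = 2.4: Pa²(3L − a)/(6EI) = 2576/EI
  δ_0 = 4304/EI
Tip deflection under a unit load at 2: L³/(3EI) = 72/EI.
The prop prevents deflection at 2: R_2 = δ_0/δ_{22} = 4304/72 = 59.78 kip.
Vertical equilibrium: R_1 = ΣP − R_2 = 172 − 59.78 = 112.2 kip.

R_1 = 112.2 kip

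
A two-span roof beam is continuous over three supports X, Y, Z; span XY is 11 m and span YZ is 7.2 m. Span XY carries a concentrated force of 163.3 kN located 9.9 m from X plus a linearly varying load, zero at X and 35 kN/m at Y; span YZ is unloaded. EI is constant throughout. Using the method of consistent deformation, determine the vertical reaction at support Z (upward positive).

Insert a hinge at Y; M_Y is the redundant, and each span becomes simply supported.
End slopes at the hinge Y, treating each span as simply supported:
  span XY: point load 163.3 at a = 9.9: Pab(L + a)/(6LEI) = 563.1/EI
  span XY: triangular load, peak 35: w₀L³/(45EI) = 1035/EI
  relative rotation θ_0 = (1598 + 0)/EI = 1598/EI
A unit hogging moment at Y produces rotation L₁/(3EI) + L₂/(3EI) = 6.067/EI.
Slope continuity at Y: θ_0 = M_Y·6.067/EI, so M_Y = 1598/6.067 = 263.5 kN·m (hogging).
Span YZ, ΣM about Z: R_Y^{YZ}·7.2 = 0 + 263.5, so R_Y^{YZ} = 36.59 kN and R_Z = 0 − 36.59 = -36.59 kN.

R_Z = -36.59 kN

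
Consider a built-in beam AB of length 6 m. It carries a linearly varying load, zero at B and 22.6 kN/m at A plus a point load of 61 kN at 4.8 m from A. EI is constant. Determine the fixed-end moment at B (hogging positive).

M_B = 73.97 kN·m

Release both end moments; the primary structure is a simply-supported span AB with redundants M_A and M_B.
End rotations of the released simple span under the applied load (×1/EI):
  at A: triangular load, peak 22.6: w₀L³/(45EI) = 108.5/EI
  at B: triangular load, peak 22.6: 7w₀L³/(360EI) = 94.92/EI
  at A: point load 61 at a = 4.8: Pab(L + b)/(6LEI) = 70.27/EI
  at B: point load 61 at a = 4.8: Pab(L + a)/(6LEI) = 105.4/EI
  θ_A0 = 178.8/EI,  θ_B0 = 200.3/EI
Flexibility coefficients: a unit moment at one end gives L/(3EI) there and L/(6EI) at the far end, so f₁₁ = f₂₂ = 2/EI and f₁₂ = f₂₁ = 1/EI.
Compatibility — zero rotation at each built-in end:
  2 M_A + 1 M_B = 178.8
  1 M_A + 2 M_B = 200.3
Solving the pair gives M_A = 52.39 kN·m and M_B = 73.97 kN·m (hogging).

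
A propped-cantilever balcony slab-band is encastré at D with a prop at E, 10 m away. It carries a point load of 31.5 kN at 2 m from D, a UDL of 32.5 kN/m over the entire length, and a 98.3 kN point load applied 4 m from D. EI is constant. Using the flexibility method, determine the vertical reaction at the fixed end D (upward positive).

R_D = 310.7 kN

Release the roller at E. Primary structure: cantilever fixed at D.
Downward deflection at the released point E due to the loads:
  point load 31.5 at a = 2: Pa²(3L − a)/(6EI) = 588/EI
  UDL 32.5: wL⁴/(8EI) = 40625/EI
  point load 98.3 at a = 4: Pa²(3L − a)/(6EI) = 6815/EI
  δ_0 = 48028/EI
Tip deflection under a unit load at E: L³/(3EI) = 333.3/EI.
Compatibility at E: δ_0 − R_E·δ_{EE} = 0, so R_E = 48028/333.3 = 144.1 kN.
Vertical equilibrium: R_D = ΣP − R_E = 454.8 − 144.1 = 310.7 kN.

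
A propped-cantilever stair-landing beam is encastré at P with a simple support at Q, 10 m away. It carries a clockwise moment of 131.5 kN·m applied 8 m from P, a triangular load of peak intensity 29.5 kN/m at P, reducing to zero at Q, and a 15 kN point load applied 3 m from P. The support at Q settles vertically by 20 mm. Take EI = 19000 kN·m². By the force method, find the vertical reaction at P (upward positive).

R_P = 113.4 kN

Remove the prop at Q; the released (primary) structure is a cantilever built in at P.
Primary-structure tip deflection at Q by superposition:
  clockwise couple 131.5 at a = 8: M₀a(2L − a)/(2EI) = 6312/EI
  triangular load, peak 29.5 at the fixed end: w₀L⁴/(30EI) = 9833/EI
  point load 15 at a = 3: Pa²(3L − a)/(6EI) = 607.5/EI
  δ_0 = 16753/EI
Tip deflection under a unit load at Q: L³/(3EI) = 333.3/EI.
With EI = 19000 kN·m²: δ_0 = 0.88173 m and δ_{QQ} = 0.017544 m/kN.
Compatibility — the beam at Q must follow the support down by 0.02 m: δ_0 − R_Q·δ_{QQ} = 0.02, so R_Q = (0.88173 − 0.02)/0.017544 = 49.12 kN.
Vertical equilibrium: R_P = ΣP − R_Q = 162.5 − 49.12 = 113.4 kN.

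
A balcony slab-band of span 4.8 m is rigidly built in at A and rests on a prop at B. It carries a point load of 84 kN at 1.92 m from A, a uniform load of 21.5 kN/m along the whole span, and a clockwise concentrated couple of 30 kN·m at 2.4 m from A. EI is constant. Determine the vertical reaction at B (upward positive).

Choose R_B as the redundant. The primary structure is the cantilever fixed at A.
Primary-structure tip deflection at B by superposition:
  point load 84 at a = 1.92: Pa²(3L − a)/(6EI) = 644.1/EI
  UDL 21.5: wL⁴/(8EI) = 1427/EI
  clockwise couple 30 at a = 2.4: M₀a(2L − a)/(2EI) = 259.2/EI
  δ_0 = 2330/EI
Tip deflection under a unit load at B: L³/(3EI) = 36.86/EI.
The prop prevents deflection at B: R_B = δ_0/δ_{BB} = 2330/36.86 = 63.2 kN.

R_B = 63.2 kN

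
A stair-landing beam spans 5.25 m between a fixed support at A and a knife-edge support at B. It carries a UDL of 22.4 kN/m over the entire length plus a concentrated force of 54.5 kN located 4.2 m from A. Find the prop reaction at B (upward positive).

R_B = 82.47 kN

Take the reaction at B as the redundant and release it; the primary structure is a cantilever fixed at A.
Deflection at B on the released cantilever, summing each load's contribution:
  UDL 22.4: wL⁴/(8EI) = 2127/EI
  point load 54.5 at a = 4.2: Pa²(3L − a)/(6EI) = 1851/EI
  δ_0 = 3978/EI
Flexibility coefficient — unit upward force at B: δ_{BB} = L³/(3EI) = 48.23/EI.
Compatibility at B: δ_0 − R_B·δ_{BB} = 0, so R_B = 3978/48.23 = 82.47 kN.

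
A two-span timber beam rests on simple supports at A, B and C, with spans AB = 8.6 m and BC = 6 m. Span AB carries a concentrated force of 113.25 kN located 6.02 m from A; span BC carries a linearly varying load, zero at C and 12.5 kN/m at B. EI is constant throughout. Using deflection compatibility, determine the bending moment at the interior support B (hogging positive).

Insert a hinge at B; M_B is the redundant, and each span becomes simply supported.
Rotations at B on the released spans (each span's end-slope, ×1/EI):
  span AB: point load 113.25 at a = 6.02: Pab(L + a)/(6LEI) = 498.4/EI
  span BC: triangular load, peak 12.5: w₀L³/(45EI) = 60/EI
  relative rotation θ_0 = (498.4 + 60)/EI = 558.4/EI
A unit hogging moment at B produces rotation L₁/(3EI) + L₂/(3EI) = 4.867/EI.
Slope continuity at B: θ_0 = M_B·4.867/EI, so M_B = 558.4/4.867 = 114.7 kN·m (hogging).

M_B = 114.7 kN·m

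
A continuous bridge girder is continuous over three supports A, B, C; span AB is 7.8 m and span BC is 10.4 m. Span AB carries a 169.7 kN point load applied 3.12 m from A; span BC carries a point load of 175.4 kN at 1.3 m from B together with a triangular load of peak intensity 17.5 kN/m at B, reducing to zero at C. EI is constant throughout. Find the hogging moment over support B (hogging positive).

M_B = 274.3 kN·m

Insert a hinge at B; M_B is the redundant, and each span becomes simply supported.
Rotations at B on the released spans (each span's end-slope, ×1/EI):
  span AB: point load 169.7 at a = 3.12: Pab(L + a)/(6LEI) = 578.2/EI
  span BC: point load 175.4 at a = 1.3: Pab(L + b)/(6LEI) = 648.4/EI
  span BC: triangular load, peak 17.5: w₀L³/(45EI) = 437.4/EI
  relative rotation θ_0 = (578.2 + 1086)/EI = 1664/EI
A unit hogging moment at B produces rotation L₁/(3EI) + L₂/(3EI) = 6.067/EI.
Slope continuity at B: θ_0 = M_B·6.067/EI, so M_B = 1664/6.067 = 274.3 kN·m (hogging).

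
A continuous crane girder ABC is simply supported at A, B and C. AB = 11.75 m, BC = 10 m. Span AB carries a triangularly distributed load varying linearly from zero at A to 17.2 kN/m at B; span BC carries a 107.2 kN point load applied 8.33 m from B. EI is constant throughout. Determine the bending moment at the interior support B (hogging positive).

M_B = 125.5 kN·m

Release continuity at B by inserting a hinge; the redundant is the internal moment M_B. The primary structure is two simply-supported spans AB and BC.
Discontinuity in slope at B on the released structure — sum the simple-span end rotations:
  span AB: triangular load, peak 17.2: w₀L³/(45EI) = 620.1/EI
  span BC: point load 107.2 at a = 8.33: Pab(L + b)/(6LEI) = 290.1/EI
  relative rotation θ_0 = (620.1 + 290.1)/EI = 910.1/EI
A unit hogging moment at B produces rotation L₁/(3EI) + L₂/(3EI) = 7.25/EI.
Compatibility: M_B·(L₁+L₂)/(3EI) = θ_0, giving M_B = 125.5 kN·m (hogging).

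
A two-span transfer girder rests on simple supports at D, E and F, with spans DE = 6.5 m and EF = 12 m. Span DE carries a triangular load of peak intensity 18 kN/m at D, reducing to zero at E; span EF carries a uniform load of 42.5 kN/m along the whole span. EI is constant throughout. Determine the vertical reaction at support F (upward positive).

R_F = 212.3 kN

Insert a hinge at E; M_E is the redundant, and each span becomes simply supported.
Rotations at E on the released spans (each span's end-slope, ×1/EI):
  span DE: triangular load, peak 18: 7w₀L³/(360EI) = 96.12/EI
  span EF: UDL 42.5: wL³/(24EI) = 3060/EI
  relative rotation θ_0 = (96.12 + 3060)/EI = 3156/EI
A unit hogging moment at E produces rotation L₁/(3EI) + L₂/(3EI) = 6.167/EI.
Slope continuity at E: θ_0 = M_E·6.167/EI, so M_E = 3156/6.167 = 511.8 kN·m (hogging).
Span EF, ΣM about F: R_E^{EF}·12 = 3060 + 511.8, so R_E^{EF} = 297.7 kN and R_F = 510 − 297.7 = 212.3 kN.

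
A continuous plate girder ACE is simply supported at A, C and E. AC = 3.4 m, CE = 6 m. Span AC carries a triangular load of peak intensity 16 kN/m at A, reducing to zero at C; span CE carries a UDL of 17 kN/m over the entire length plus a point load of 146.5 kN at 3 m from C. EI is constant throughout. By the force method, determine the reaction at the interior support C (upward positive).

R_C = 206.1 kN

Insert a hinge at C; M_C is the redundant, and each span becomes simply supported.
End slopes at the hinge C, treating each span as simply supported:
  span AC: triangular load, peak 16: 7w₀L³/(360EI) = 12.23/EI
  span CE: UDL 17: wL³/(24EI) = 153/EI
  span CE: point load 146.5 at a = 3: Pab(L + b)/(6LEI) = 329.6/EI
  relative rotation θ_0 = (12.23 + 482.6)/EI = 494.9/EI
A unit hogging moment at C produces rotation L₁/(3EI) + L₂/(3EI) = 3.133/EI.
Slope continuity at C: θ_0 = M_C·3.133/EI, so M_C = 494.9/3.133 = 157.9 kN·m (hogging).
Span AC, ΣM about A with M_C applied at C: R_C^{AC}·3.4 = 30.83 + 157.9, so R_C^{AC} = 55.52 kN and R_A = 27.2 − 55.52 = -28.32 kN.
Span CE, ΣM about E: R_C^{CE}·6 = 745.5 + 157.9, so R_C^{CE} = 150.6 kN and R_E = 248.5 − 150.6 = 97.93 kN.
R_C = 55.52 + 150.6 = 206.1 kN.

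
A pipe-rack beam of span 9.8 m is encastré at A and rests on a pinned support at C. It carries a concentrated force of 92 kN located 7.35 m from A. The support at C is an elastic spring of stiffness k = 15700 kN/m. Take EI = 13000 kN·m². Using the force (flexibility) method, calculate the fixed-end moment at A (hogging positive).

M_A = 107.2 kN·m

Choose R_C as the redundant. The primary structure is the cantilever fixed at A.
Primary-structure tip deflection at C by superposition:
  point load 92 at a = 7.35: Pa²(3L − a)/(6EI) = 18265/EI
Tip deflection under a unit load at C: L³/(3EI) = 313.7/EI.
With EI = 13000 kN·m²: δ_0 = 1.405 m and δ_{CC} = 0.024133 m/kN.
Compatibility — the spring shortens by R_C/k under the reaction it provides: δ_0 − R_C·δ_{CC} = R_C/k. With 1/k = 0.000064 m/kN, R_C = δ_0 / (δ_{CC} + 1/k) = 1.405 / (0.024133 + 0.000064) = 58.07 kN.
Moment equilibrium about A: M_A = Σ(load moments about A) − R_C·L = 676.2 − 58.07×9.8 = 107.2 kN·m.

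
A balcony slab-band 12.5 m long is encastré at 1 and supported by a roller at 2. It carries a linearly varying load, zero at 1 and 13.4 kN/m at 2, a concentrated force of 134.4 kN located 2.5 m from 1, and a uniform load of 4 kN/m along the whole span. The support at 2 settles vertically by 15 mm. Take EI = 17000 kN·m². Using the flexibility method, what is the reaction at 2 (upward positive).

R_2 = 71.95 kN

Choose R_2 as the redundant. The primary structure is the cantilever fixed at 1.
Free-end deflection of the primary structure under the applied loading (downward +):
  triangular load, peak 13.4 at the free end: 11w₀L⁴/(120EI) = 29989/EI
  point load 134.4 at a = 2.5: Pa²(3L − a)/(6EI) = 4900/EI
  UDL 4: wL⁴/(8EI) = 12207/EI
  δ_0 = 47096/EI
Flexibility coefficient — unit upward force at 2: δ_{22} = L³/(3EI) = 651/EI.
With EI = 17000 kN·m²: δ_0 = 2.7703 m and δ_{22} = 0.038297 m/kN.
Compatibility — the beam at 2 must follow the support down by 0.015 m: δ_0 − R_2·δ_{22} = 0.015, so R_2 = (2.7703 − 0.015)/0.038297 = 71.95 kN.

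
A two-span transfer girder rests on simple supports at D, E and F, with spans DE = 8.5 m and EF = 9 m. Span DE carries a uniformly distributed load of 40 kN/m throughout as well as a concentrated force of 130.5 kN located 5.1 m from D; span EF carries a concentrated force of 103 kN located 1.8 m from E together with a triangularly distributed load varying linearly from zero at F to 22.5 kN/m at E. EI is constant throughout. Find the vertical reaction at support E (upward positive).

R_E = 492 kN

Insert a hinge at E; M_E is the redundant, and each span becomes simply supported.
Discontinuity in slope at E on the released structure — sum the simple-span end rotations:
  span DE: UDL 40: wL³/(24EI) = 1024/EI
  span DE: point load 130.5 at a = 5.1: Pab(L + a)/(6LEI) = 603.4/EI
  span EF: point load 103 at a = 1.8: Pab(L + b)/(6LEI) = 400.5/EI
  span EF: triangular load, peak 22.5: w₀L³/(45EI) = 364.5/EI
  relative rotation θ_0 = (1627 + 765)/EI = 2392/EI
A unit hogging moment at E produces rotation L₁/(3EI) + L₂/(3EI) = 5.833/EI.
Slope continuity at E: θ_0 = M_E·5.833/EI, so M_E = 2392/5.833 = 410 kN·m (hogging).
Span DE, ΣM about D with M_E applied at E: R_E^{DE}·8.5 = 2111 + 410, so R_E^{DE} = 296.5 kN and R_D = 470.5 − 296.5 = 174 kN.
Span EF, ΣM about F: R_E^{EF}·9 = 1349 + 410, so R_E^{EF} = 195.5 kN and R_F = 204.2 − 195.5 = 8.789 kN.
R_E = 296.5 + 195.5 = 492 kN.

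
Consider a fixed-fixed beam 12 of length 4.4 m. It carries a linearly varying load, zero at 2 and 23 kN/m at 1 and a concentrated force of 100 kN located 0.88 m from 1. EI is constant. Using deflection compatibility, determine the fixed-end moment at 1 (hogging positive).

Take the two fixed-end moments M_1, M_2 as redundants; the released structure is the simple span 12.
Simple-span end rotations at 1 and 2 under the given loads:
  at 1: triangular load, peak 23: w₀L³/(45EI) = 43.54/EI
  at 2: triangular load, peak 23: 7w₀L³/(360EI) = 38.1/EI
  at 1: point load 100 at a = 0.88: Pab(L + b)/(6LEI) = 92.93/EI
  at 2: point load 100 at a = 0.88: Pab(L + a)/(6LEI) = 61.95/EI
  θ_10 = 136.5/EI,  θ_20 = 100/EI
Flexibility coefficients: a unit moment at one end gives L/(3EI) there and L/(6EI) at the far end, so f₁₁ = f₂₂ = 1.467/EI and f₁₂ = f₂₁ = 0.7333/EI.
Compatibility — zero rotation at each built-in end:
  1.467 M_1 + 0.7333 M_2 = 136.5
  0.7333 M_1 + 1.467 M_2 = 100
Solving the pair gives M_1 = 78.58 kN·m and M_2 = 28.92 kN·m (hogging).

M_1 = 78.58 kN·m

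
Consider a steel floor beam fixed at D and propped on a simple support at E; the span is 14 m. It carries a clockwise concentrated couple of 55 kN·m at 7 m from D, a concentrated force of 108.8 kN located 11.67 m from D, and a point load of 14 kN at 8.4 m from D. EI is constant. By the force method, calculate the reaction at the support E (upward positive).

Release the roller at E. Primary structure: cantilever fixed at D.
Deflection at E on the released cantilever, summing each load's contribution:
  clockwise couple 55 at a = 7: M₀a(2L − a)/(2EI) = 4042/EI
  point load 108.8 at a = 11.67: Pa²(3L − a)/(6EI) = 74902/EI
  point load 14 at a = 8.4: Pa²(3L − a)/(6EI) = 5532/EI
  δ_0 = 84476/EI
Flexibility coefficient — unit upward force at E: δ_{EE} = L³/(3EI) = 914.7/EI.
The prop prevents deflection at E: R_E = δ_0/δ_{EE} = 84476/914.7 = 92.36 kN.

R_E = 92.36 kN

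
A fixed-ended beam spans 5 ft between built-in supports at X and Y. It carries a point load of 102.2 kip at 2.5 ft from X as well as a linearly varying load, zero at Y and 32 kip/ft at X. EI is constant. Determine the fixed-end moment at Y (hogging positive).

M_Y = 90.54 kip·ft

Take the two fixed-end moments M_X, M_Y as redundants; the released structure is the simple span XY.
Simple-span end rotations at X and Y under the given loads:
  at X: point load 102.2 at a = 2.5: Pab(L + b)/(6LEI) = 159.7/EI
  at Y: point load 102.2 at a = 2.5: Pab(L + a)/(6LEI) = 159.7/EI
  at X: triangular load, peak 32: w₀L³/(45EI) = 88.89/EI
  at Y: triangular load, peak 32: 7w₀L³/(360EI) = 77.78/EI
  θ_X0 = 248.6/EI,  θ_Y0 = 237.5/EI
Flexibility coefficients: a unit moment at one end gives L/(3EI) there and L/(6EI) at the far end, so f₁₁ = f₂₂ = 1.667/EI and f₁₂ = f₂₁ = 0.8333/EI.
Compatibility — zero rotation at each built-in end:
  1.667 M_X + 0.8333 M_Y = 248.6
  0.8333 M_X + 1.667 M_Y = 237.5
Solving the pair gives M_X = 103.9 kip·ft and M_Y = 90.54 kip·ft (hogging).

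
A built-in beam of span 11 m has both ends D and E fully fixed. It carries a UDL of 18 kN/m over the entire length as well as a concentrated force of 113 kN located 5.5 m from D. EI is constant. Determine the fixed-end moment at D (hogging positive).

M_D = 336.9 kN·m

Release both end moments; the primary structure is a simply-supported span DE with redundants M_D and M_E.
End rotations of the released simple span under the applied load (×1/EI):
  at D: UDL 18: wL³/(24EI) = 998.2/EI
  at E: UDL 18: wL³/(24EI) = 998.2/EI
  at D: point load 113 at a = 5.5: Pab(L + b)/(6LEI) = 854.6/EI
  at E: point load 113 at a = 5.5: Pab(L + a)/(6LEI) = 854.6/EI
  θ_D0 = 1853/EI,  θ_E0 = 1853/EI
Flexibility coefficients: a unit moment at one end gives L/(3EI) there and L/(6EI) at the far end, so f₁₁ = f₂₂ = 3.667/EI and f₁₂ = f₂₁ = 1.833/EI.
Compatibility — zero rotation at each built-in end:
  3.667 M_D + 1.833 M_E = 1853
  1.833 M_D + 3.667 M_E = 1853
Solving the pair gives M_D = 336.9 kN·m and M_E = 336.9 kN·m (hogging).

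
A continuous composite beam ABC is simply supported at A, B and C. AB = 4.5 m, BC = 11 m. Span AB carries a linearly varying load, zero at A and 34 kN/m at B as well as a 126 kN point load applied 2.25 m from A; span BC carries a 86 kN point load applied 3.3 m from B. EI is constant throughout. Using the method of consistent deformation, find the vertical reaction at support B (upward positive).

Take M_B as the redundant. Released structure: two simple spans AB and BC with a hinge at B.
End slopes at the hinge B, treating each span as simply supported:
  span AB: triangular load, peak 34: w₀L³/(45EI) = 68.85/EI
  span AB: point load 126 at a = 2.25: Pab(L + a)/(6LEI) = 159.5/EI
  span BC: point load 86 at a = 3.3: Pab(L + b)/(6LEI) = 619.2/EI
  relative rotation θ_0 = (228.3 + 619.2)/EI = 847.5/EI
A unit hogging moment at B produces rotation L₁/(3EI) + L₂/(3EI) = 5.167/EI.
Slope continuity at B: θ_0 = M_B·5.167/EI, so M_B = 847.5/5.167 = 164 kN·m (hogging).
Span AB, ΣM about A with M_B applied at B: R_B^{AB}·4.5 = 513 + 164, so R_B^{AB} = 150.5 kN and R_A = 202.5 − 150.5 = 52.05 kN.
Span BC, ΣM about C: R_B^{BC}·11 = 662.2 + 164, so R_B^{BC} = 75.11 kN and R_C = 86 − 75.11 = 10.89 kN.
R_B = 150.5 + 75.11 = 225.6 kN.

R_B = 225.6 kN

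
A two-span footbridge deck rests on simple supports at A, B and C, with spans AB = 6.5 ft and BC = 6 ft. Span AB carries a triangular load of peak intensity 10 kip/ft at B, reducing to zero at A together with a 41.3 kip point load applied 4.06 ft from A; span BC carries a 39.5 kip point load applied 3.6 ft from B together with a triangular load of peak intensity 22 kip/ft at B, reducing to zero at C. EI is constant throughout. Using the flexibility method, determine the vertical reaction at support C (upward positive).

Release continuity at B by inserting a hinge; the redundant is the internal moment M_B. The primary structure is two simply-supported spans AB and BC.
End slopes at the hinge B, treating each span as simply supported:
  span AB: triangular load, peak 10: w₀L³/(45EI) = 61.03/EI
  span AB: point load 41.3 at a = 4.06: Pab(L + a)/(6LEI) = 110.8/EI
  span BC: point load 39.5 at a = 3.6: Pab(L + b)/(6LEI) = 79.63/EI
  span BC: triangular load, peak 22: w₀L³/(45EI) = 105.6/EI
  relative rotation θ_0 = (171.8 + 185.2)/EI = 357/EI
A unit hogging moment at B produces rotation L₁/(3EI) + L₂/(3EI) = 4.167/EI.
Slope continuity at B: θ_0 = M_B·4.167/EI, so M_B = 357/4.167 = 85.69 kip·ft (hogging).
Span BC, ΣM about C: R_B^{BC}·6 = 358.8 + 85.69, so R_B^{BC} = 74.08 kip and R_C = 105.5 − 74.08 = 31.42 kip.

R_C = 31.42 kip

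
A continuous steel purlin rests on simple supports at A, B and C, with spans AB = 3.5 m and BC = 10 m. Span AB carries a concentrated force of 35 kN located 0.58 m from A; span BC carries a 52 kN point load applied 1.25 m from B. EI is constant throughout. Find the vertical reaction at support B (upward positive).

R_B = 67.52 kN

Insert a hinge at B; M_B is the redundant, and each span becomes simply supported.
Rotations at B on the released spans (each span's end-slope, ×1/EI):
  span AB: point load 35 at a = 0.58: Pab(L + a)/(6LEI) = 11.52/EI
  span BC: point load 52 at a = 1.25: Pab(L + b)/(6LEI) = 177.7/EI
  relative rotation θ_0 = (11.52 + 177.7)/EI = 189.3/EI
A unit hogging moment at B produces rotation L₁/(3EI) + L₂/(3EI) = 4.5/EI.
Slope continuity at B: θ_0 = M_B·4.5/EI, so M_B = 189.3/4.5 = 42.06 kN·m (hogging).
Span AB, ΣM about A with M_B applied at B: R_B^{AB}·3.5 = 20.3 + 42.06, so R_B^{AB} = 17.82 kN and R_A = 35 − 17.82 = 17.18 kN.
Span BC, ΣM about C: R_B^{BC}·10 = 455 + 42.06, so R_B^{BC} = 49.71 kN and R_C = 52 − 49.71 = 2.294 kN.
R_B = 17.82 + 49.71 = 67.52 kN.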